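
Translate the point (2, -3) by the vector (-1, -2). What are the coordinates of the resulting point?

Translation by (-1, -2) (homogeneous matrix [[1, 0, -1], [0, 1, -2], [0, 0, 1]]):
x' = 2 + -1 = 1
y' = -3 + -2 = -5
Result: (1, -5)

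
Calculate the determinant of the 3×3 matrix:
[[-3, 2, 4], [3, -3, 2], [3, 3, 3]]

Expansion along first row:
det = -3·det([[-3,2],[3,3]]) - 2·det([[3,2],[3,3]]) + 4·det([[3,-3],[3,3]])
    = -3·(-3·3 - 2·3) - 2·(3·3 - 2·3) + 4·(3·3 - -3·3)
    = -3·-15 - 2·3 + 4·18
    = 45 + -6 + 72 = 111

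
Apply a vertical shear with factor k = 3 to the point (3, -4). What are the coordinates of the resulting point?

Shear matrix for vertical shear with factor k = 3:
[[1, 0], [3, 1]]
Result: (3, -4) → (3, 5)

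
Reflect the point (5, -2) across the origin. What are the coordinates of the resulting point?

Reflection across origin: (5, -2) → (-5, 2)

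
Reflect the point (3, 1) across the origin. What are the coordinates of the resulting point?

Reflection across origin: (3, 1) → (-3, -1)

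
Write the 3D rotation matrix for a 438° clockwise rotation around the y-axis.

Rotation matrix for clockwise 438° around y-axis:
A clockwise rotation by 438° is a counterclockwise rotation by -438°.
cos(-438°) = 0.2079, sin(-438°) = -0.9781
Result: [[0.2079, 0, -0.9781], [0, 1, 0], [0.9781, 0, 0.2079]]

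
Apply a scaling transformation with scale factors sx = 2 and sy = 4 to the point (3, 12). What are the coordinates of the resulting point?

Scaling matrix:
[[2, 0], [0, 4]]
Result: (3 × 2, 12 × 4) = (6, 48)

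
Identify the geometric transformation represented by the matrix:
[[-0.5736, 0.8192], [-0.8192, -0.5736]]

This matrix represents: rotation by 235° counterclockwise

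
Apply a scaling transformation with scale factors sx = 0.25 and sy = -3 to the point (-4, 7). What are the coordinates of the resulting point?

Scaling matrix:
[[0.25, 0], [0, -3]]
Result: (-4 × 0.25, 7 × -3) = (-1, -21)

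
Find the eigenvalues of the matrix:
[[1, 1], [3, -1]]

Characteristic equation: det(A - λI) = 0
λ² - (trace)λ + (det) = 0
trace = 1 + -1 = 0, det = (1)(-1) - (1)(3) = -4
λ² - (0)λ + (-4) = 0
λ = (0 ± √((0)² - 4·(-4))) / 2 = (0 ± √16) / 2
Solving: λ = -2, 2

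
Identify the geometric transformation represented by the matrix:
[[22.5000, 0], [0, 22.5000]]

This matrix represents: uniform scaling by factor 22.5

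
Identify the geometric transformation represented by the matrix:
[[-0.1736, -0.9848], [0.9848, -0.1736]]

This matrix represents: rotation by 100° counterclockwise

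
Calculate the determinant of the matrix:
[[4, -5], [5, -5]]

For a 2×2 matrix [[a, b], [c, d]], det = ad - bc
det = (4)(-5) - (-5)(5) = -20 - -25 = 5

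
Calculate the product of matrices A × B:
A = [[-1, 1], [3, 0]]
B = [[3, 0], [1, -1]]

Matrix multiplication:
C[0][0] = -1×3 + 1×1 = -2
C[0][1] = -1×0 + 1×-1 = -1
C[1][0] = 3×3 + 0×1 = 9
C[1][1] = 3×0 + 0×-1 = 0
Result: [[-2, -1], [9, 0]]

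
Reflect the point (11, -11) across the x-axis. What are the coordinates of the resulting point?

Reflection across x-axis: (11, -11) → (11, 11)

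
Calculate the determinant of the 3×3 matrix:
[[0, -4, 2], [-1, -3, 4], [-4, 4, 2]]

Expansion along first row:
det = 0·det([[-3,4],[4,2]]) - -4·det([[-1,4],[-4,2]]) + 2·det([[-1,-3],[-4,4]])
    = 0·(-3·2 - 4·4) - -4·(-1·2 - 4·-4) + 2·(-1·4 - -3·-4)
    = 0·-22 - -4·14 + 2·-16
    = 0 + 56 + -32 = 24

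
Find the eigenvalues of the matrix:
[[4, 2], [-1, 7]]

Characteristic equation: det(A - λI) = 0
λ² - (trace)λ + (det) = 0
trace = 4 + 7 = 11, det = (4)(7) - (2)(-1) = 30
λ² - (11)λ + (30) = 0
λ = (11 ± √((11)² - 4·(30))) / 2 = (11 ± √1) / 2
Solving: λ = 5, 6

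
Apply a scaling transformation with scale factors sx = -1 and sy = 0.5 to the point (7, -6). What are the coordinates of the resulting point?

Scaling matrix:
[[-1, 0], [0, 0.50]]
Result: (7 × -1, -6 × 0.5) = (-7, -3)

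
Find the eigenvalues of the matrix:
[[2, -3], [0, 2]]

Characteristic equation: det(A - λI) = 0
λ² - (trace)λ + (det) = 0
trace = 2 + 2 = 4, det = (2)(2) - (-3)(0) = 4
λ² - (4)λ + (4) = 0
λ = (4 ± √((4)² - 4·(4))) / 2 = (4 ± √0) / 2
Solving: λ = 2, 2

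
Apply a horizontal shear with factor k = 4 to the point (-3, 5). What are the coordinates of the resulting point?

Shear matrix for horizontal shear with factor k = 4:
[[1, 4], [0, 1]]
Result: (-3, 5) → (17, 5)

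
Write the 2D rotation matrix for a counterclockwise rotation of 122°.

Rotation matrix formula: [[cos θ, -sin θ], [sin θ, cos θ]]
For θ = 122°:
cos(122°) = -0.5299
sin(122°) = 0.8480
Result: [[-0.5299, -0.8480], [0.8480, -0.5299]]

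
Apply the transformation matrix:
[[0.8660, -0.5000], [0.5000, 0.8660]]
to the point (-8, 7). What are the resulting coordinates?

Matrix multiplication:
[[0.8660, -0.5000], [0.5000, 0.8660]] × [-8, 7]ᵀ
= [(0.8660)(-8) + (-0.5000)(7), (0.5000)(-8) + (0.8660)(7)]ᵀ
= [-10.4280, 2.0620]ᵀ
Result: (-10.4280, 2.0620)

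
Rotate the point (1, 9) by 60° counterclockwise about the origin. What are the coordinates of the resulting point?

Rotation matrix for 60°: [[cos 60°, -sin 60°], [sin 60°, cos 60°]] ≈ [[0.500000, -0.866025], [0.866025, 0.500000]]
[[0.500000, -0.866025], [0.866025, 0.500000]] × [1, 9]ᵀ ≈ [-7.2942, 5.3660]ᵀ
Result: (-7.2942, 5.3660)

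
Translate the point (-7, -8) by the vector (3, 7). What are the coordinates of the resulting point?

Translation by (3, 7) (homogeneous matrix [[1, 0, 3], [0, 1, 7], [0, 0, 1]]):
x' = -7 + 3 = -4
y' = -8 + 7 = -1
Result: (-4, -1)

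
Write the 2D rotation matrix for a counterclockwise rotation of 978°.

Rotation matrix formula: [[cos θ, -sin θ], [sin θ, cos θ]]
For θ = 978°:
cos(978°) = -0.2079
sin(978°) = -0.9781
Result: [[-0.2079, 0.9781], [-0.9781, -0.2079]]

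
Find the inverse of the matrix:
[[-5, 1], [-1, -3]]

For [[a,b],[c,d]], inverse = (1/det)·[[d,-b],[-c,a]]
det = (-5)(-3) - (1)(-1) = 15 - -1 = 16
Inverse = (1/16)·[[-3, -1], [1, -5]]
= [[-3/16, -1/16], [1/16, -5/16]]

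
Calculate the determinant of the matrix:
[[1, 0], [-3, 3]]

For a 2×2 matrix [[a, b], [c, d]], det = ad - bc
det = (1)(3) - (0)(-3) = 3 - 0 = 3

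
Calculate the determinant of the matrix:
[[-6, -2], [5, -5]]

For a 2×2 matrix [[a, b], [c, d]], det = ad - bc
det = (-6)(-5) - (-2)(5) = 30 - -10 = 40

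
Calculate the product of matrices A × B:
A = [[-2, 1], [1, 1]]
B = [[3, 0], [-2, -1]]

Matrix multiplication:
C[0][0] = -2×3 + 1×-2 = -8
C[0][1] = -2×0 + 1×-1 = -1
C[1][0] = 1×3 + 1×-2 = 1
C[1][1] = 1×0 + 1×-1 = -1
Result: [[-8, -1], [1, -1]]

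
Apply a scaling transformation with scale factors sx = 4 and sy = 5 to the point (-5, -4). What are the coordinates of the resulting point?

Scaling matrix:
[[4, 0], [0, 5]]
Result: (-5 × 4, -4 × 5) = (-20, -20)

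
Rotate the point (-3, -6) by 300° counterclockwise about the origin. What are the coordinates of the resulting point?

Rotation matrix for 300°: [[cos 300°, -sin 300°], [sin 300°, cos 300°]] ≈ [[0.500000, 0.866025], [-0.866025, 0.500000]]
[[0.500000, 0.866025], [-0.866025, 0.500000]] × [-3, -6]ᵀ ≈ [-6.6962, -0.4019]ᵀ
Result: (-6.6962, -0.4019)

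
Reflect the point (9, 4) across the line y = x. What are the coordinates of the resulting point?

Reflection across line y = x: (9, 4) → (4, 9)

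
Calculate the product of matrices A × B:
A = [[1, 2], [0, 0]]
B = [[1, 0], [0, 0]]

Matrix multiplication:
C[0][0] = 1×1 + 2×0 = 1
C[0][1] = 1×0 + 2×0 = 0
C[1][0] = 0×1 + 0×0 = 0
C[1][1] = 0×0 + 0×0 = 0
Result: [[1, 0], [0, 0]]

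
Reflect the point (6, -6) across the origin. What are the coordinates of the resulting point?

Reflection across origin: (6, -6) → (-6, 6)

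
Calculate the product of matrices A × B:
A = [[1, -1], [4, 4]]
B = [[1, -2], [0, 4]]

Matrix multiplication:
C[0][0] = 1×1 + -1×0 = 1
C[0][1] = 1×-2 + -1×4 = -6
C[1][0] = 4×1 + 4×0 = 4
C[1][1] = 4×-2 + 4×4 = 8
Result: [[1, -6], [4, 8]]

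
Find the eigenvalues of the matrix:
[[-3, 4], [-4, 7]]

Characteristic equation: det(A - λI) = 0
λ² - (trace)λ + (det) = 0
trace = -3 + 7 = 4, det = (-3)(7) - (4)(-4) = -5
λ² - (4)λ + (-5) = 0
λ = (4 ± √((4)² - 4·(-5))) / 2 = (4 ± √36) / 2
Solving: λ = -1, 5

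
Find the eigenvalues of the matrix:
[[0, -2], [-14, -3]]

Characteristic equation: det(A - λI) = 0
λ² - (trace)λ + (det) = 0
trace = 0 + -3 = -3, det = (0)(-3) - (-2)(-14) = -28
λ² - (-3)λ + (-28) = 0
λ = (-3 ± √((-3)² - 4·(-28))) / 2 = (-3 ± √121) / 2
Solving: λ = -7, 4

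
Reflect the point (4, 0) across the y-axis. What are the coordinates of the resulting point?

Reflection across y-axis: (4, 0) → (-4, 0)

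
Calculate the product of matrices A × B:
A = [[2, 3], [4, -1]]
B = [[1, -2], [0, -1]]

Matrix multiplication:
C[0][0] = 2×1 + 3×0 = 2
C[0][1] = 2×-2 + 3×-1 = -7
C[1][0] = 4×1 + -1×0 = 4
C[1][1] = 4×-2 + -1×-1 = -7
Result: [[2, -7], [4, -7]]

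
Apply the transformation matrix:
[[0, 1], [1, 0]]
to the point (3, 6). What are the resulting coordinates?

Matrix multiplication:
[[0, 1], [1, 0]] × [3, 6]ᵀ
= [(0)(3) + (1)(6), (1)(3) + (0)(6)]ᵀ
= [6, 3]ᵀ
Result: (6, 3)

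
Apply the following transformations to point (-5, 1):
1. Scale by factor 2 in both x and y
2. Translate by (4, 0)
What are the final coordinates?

Step 1: Scale (-5, 1) by 2 → (-10, 2)
Step 2: Translate by (4, 0) → (-6, 2)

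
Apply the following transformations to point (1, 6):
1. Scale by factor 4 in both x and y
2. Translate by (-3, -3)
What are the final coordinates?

Step 1: Scale (1, 6) by 4 → (4, 24)
Step 2: Translate by (-3, -3) → (1, 21)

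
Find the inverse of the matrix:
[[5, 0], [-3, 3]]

For [[a,b],[c,d]], inverse = (1/det)·[[d,-b],[-c,a]]
det = (5)(3) - (0)(-3) = 15 - 0 = 15
Inverse = (1/15)·[[3, 0], [3, 5]]
= [[1/5, 0], [1/5, 1/3]]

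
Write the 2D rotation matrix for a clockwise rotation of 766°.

Rotation matrix formula: [[cos θ, -sin θ], [sin θ, cos θ]]
A clockwise rotation by 766° is equivalent to a counterclockwise rotation by -766°.
For θ = -766°:
cos(-766°) = 0.6947
sin(-766°) = -0.7193
Result: [[0.6947, 0.7193], [-0.7193, 0.6947]]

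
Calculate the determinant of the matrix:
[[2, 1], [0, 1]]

For a 2×2 matrix [[a, b], [c, d]], det = ad - bc
det = (2)(1) - (1)(0) = 2 - 0 = 2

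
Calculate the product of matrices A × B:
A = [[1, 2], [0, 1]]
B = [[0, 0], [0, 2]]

Matrix multiplication:
C[0][0] = 1×0 + 2×0 = 0
C[0][1] = 1×0 + 2×2 = 4
C[1][0] = 0×0 + 1×0 = 0
C[1][1] = 0×0 + 1×2 = 2
Result: [[0, 4], [0, 2]]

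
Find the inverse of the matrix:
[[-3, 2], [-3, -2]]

For [[a,b],[c,d]], inverse = (1/det)·[[d,-b],[-c,a]]
det = (-3)(-2) - (2)(-3) = 6 - -6 = 12
Inverse = (1/12)·[[-2, -2], [3, -3]]
= [[-1/6, -1/6], [1/4, -1/4]]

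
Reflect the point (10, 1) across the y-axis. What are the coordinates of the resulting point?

Reflection across y-axis: (10, 1) → (-10, 1)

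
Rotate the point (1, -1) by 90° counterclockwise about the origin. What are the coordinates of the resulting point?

Rotation matrix for 90°: [[cos 90°, -sin 90°], [sin 90°, cos 90°]] = [[0, -1], [1, 0]]
[[0, -1], [1, 0]] × [1, -1]ᵀ = [1, 1]ᵀ
Result: (1, 1)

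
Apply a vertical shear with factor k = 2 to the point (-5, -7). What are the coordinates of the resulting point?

Shear matrix for vertical shear with factor k = 2:
[[1, 0], [2, 1]]
Result: (-5, -7) → (-5, -17)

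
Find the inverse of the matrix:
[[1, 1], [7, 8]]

For [[a,b],[c,d]], inverse = (1/det)·[[d,-b],[-c,a]]
det = (1)(8) - (1)(7) = 8 - 7 = 1
Inverse = [[8, -1], [-7, 1]]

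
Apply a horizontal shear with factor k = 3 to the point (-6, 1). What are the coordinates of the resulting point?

Shear matrix for horizontal shear with factor k = 3:
[[1, 3], [0, 1]]
Result: (-6, 1) → (-3, 1)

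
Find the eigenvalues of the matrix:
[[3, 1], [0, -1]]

Characteristic equation: det(A - λI) = 0
λ² - (trace)λ + (det) = 0
trace = 3 + -1 = 2, det = (3)(-1) - (1)(0) = -3
λ² - (2)λ + (-3) = 0
λ = (2 ± √((2)² - 4·(-3))) / 2 = (2 ± √16) / 2
Solving: λ = -1, 3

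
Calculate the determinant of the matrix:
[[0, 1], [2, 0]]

For a 2×2 matrix [[a, b], [c, d]], det = ad - bc
det = (0)(0) - (1)(2) = 0 - 2 = -2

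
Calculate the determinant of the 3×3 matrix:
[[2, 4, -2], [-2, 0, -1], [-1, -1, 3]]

Expansion along first row:
det = 2·det([[0,-1],[-1,3]]) - 4·det([[-2,-1],[-1,3]]) + -2·det([[-2,0],[-1,-1]])
    = 2·(0·3 - -1·-1) - 4·(-2·3 - -1·-1) + -2·(-2·-1 - 0·-1)
    = 2·-1 - 4·-7 + -2·2
    = -2 + 28 + -4 = 22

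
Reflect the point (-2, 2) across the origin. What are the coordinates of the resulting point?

Reflection across origin: (-2, 2) → (2, -2)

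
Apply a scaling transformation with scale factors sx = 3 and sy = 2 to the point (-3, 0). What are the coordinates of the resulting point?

Scaling matrix:
[[3, 0], [0, 2]]
Result: (-3 × 3, 0 × 2) = (-9, 0)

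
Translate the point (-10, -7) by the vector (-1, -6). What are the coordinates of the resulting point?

Translation by (-1, -6) (homogeneous matrix [[1, 0, -1], [0, 1, -6], [0, 0, 1]]):
x' = -10 + -1 = -11
y' = -7 + -6 = -13
Result: (-11, -13)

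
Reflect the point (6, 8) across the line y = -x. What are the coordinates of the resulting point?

Reflection across line y = -x: (6, 8) → (-8, -6)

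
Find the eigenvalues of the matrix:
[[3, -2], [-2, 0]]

Characteristic equation: det(A - λI) = 0
λ² - (trace)λ + (det) = 0
trace = 3 + 0 = 3, det = (3)(0) - (-2)(-2) = -4
λ² - (3)λ + (-4) = 0
λ = (3 ± √((3)² - 4·(-4))) / 2 = (3 ± √25) / 2
Solving: λ = -1, 4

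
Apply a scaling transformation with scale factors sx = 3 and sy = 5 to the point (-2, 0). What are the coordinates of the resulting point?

Scaling matrix:
[[3, 0], [0, 5]]
Result: (-2 × 3, 0 × 5) = (-6, 0)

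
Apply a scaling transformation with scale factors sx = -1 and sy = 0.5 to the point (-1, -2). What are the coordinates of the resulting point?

Scaling matrix:
[[-1, 0], [0, 0.50]]
Result: (-1 × -1, -2 × 0.5) = (1, -1)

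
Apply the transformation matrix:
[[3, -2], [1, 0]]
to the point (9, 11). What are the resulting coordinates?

Matrix multiplication:
[[3, -2], [1, 0]] × [9, 11]ᵀ
= [(3)(9) + (-2)(11), (1)(9) + (0)(11)]ᵀ
= [5, 9]ᵀ
Result: (5, 9)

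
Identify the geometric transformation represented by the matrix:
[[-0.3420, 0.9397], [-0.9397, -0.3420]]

This matrix represents: rotation by 250° counterclockwise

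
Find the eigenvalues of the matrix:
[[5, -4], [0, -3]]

Characteristic equation: det(A - λI) = 0
λ² - (trace)λ + (det) = 0
trace = 5 + -3 = 2, det = (5)(-3) - (-4)(0) = -15
λ² - (2)λ + (-15) = 0
λ = (2 ± √((2)² - 4·(-15))) / 2 = (2 ± √64) / 2
Solving: λ = -3, 5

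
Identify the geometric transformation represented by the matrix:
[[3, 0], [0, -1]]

This matrix represents: non-uniform scaling by sx = 3, sy = -1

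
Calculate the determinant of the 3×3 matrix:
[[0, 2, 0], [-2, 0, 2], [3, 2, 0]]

Expansion along first row:
det = 0·det([[0,2],[2,0]]) - 2·det([[-2,2],[3,0]]) + 0·det([[-2,0],[3,2]])
    = 0·(0·0 - 2·2) - 2·(-2·0 - 2·3) + 0·(-2·2 - 0·3)
    = 0·-4 - 2·-6 + 0·-4
    = 0 + 12 + 0 = 12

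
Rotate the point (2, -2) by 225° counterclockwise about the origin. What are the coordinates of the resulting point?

Rotation matrix for 225°: [[cos 225°, -sin 225°], [sin 225°, cos 225°]] ≈ [[-0.707107, 0.707107], [-0.707107, -0.707107]]
[[-0.707107, 0.707107], [-0.707107, -0.707107]] × [2, -2]ᵀ ≈ [-2.8284, 0]ᵀ
Result: (-2.8284, 0)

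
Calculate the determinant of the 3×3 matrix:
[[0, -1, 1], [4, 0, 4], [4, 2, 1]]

Expansion along first row:
det = 0·det([[0,4],[2,1]]) - -1·det([[4,4],[4,1]]) + 1·det([[4,0],[4,2]])
    = 0·(0·1 - 4·2) - -1·(4·1 - 4·4) + 1·(4·2 - 0·4)
    = 0·-8 - -1·-12 + 1·8
    = 0 + -12 + 8 = -4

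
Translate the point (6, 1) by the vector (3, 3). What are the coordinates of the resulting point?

Translation by (3, 3) (homogeneous matrix [[1, 0, 3], [0, 1, 3], [0, 0, 1]]):
x' = 6 + 3 = 9
y' = 1 + 3 = 4
Result: (9, 4)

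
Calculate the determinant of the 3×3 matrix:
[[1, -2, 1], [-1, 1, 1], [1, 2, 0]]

Expansion along first row:
det = 1·det([[1,1],[2,0]]) - -2·det([[-1,1],[1,0]]) + 1·det([[-1,1],[1,2]])
    = 1·(1·0 - 1·2) - -2·(-1·0 - 1·1) + 1·(-1·2 - 1·1)
    = 1·-2 - -2·-1 + 1·-3
    = -2 + -2 + -3 = -7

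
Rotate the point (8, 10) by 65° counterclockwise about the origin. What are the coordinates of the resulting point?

Rotation matrix for 65°: [[cos 65°, -sin 65°], [sin 65°, cos 65°]] ≈ [[0.422618, -0.906308], [0.906308, 0.422618]]
[[0.422618, -0.906308], [0.906308, 0.422618]] × [8, 10]ᵀ ≈ [-5.6821, 11.4766]ᵀ
Result: (-5.6821, 11.4766)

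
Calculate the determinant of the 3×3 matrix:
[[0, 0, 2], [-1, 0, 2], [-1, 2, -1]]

Expansion along first row:
det = 0·det([[0,2],[2,-1]]) - 0·det([[-1,2],[-1,-1]]) + 2·det([[-1,0],[-1,2]])
    = 0·(0·-1 - 2·2) - 0·(-1·-1 - 2·-1) + 2·(-1·2 - 0·-1)
    = 0·-4 - 0·3 + 2·-2
    = 0 + 0 + -4 = -4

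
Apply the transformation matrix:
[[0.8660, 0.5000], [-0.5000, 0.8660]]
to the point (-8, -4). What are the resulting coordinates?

Matrix multiplication:
[[0.8660, 0.5000], [-0.5000, 0.8660]] × [-8, -4]ᵀ
= [(0.8660)(-8) + (0.5000)(-4), (-0.5000)(-8) + (0.8660)(-4)]ᵀ
= [-8.9280, 0.5360]ᵀ
Result: (-8.9280, 0.5360)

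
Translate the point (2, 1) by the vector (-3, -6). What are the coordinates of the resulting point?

Translation by (-3, -6) (homogeneous matrix [[1, 0, -3], [0, 1, -6], [0, 0, 1]]):
x' = 2 + -3 = -1
y' = 1 + -6 = -5
Result: (-1, -5)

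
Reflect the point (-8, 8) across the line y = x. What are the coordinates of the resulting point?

Reflection across line y = x: (-8, 8) → (8, -8)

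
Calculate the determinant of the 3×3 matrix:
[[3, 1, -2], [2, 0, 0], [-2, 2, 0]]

Expansion along first row:
det = 3·det([[0,0],[2,0]]) - 1·det([[2,0],[-2,0]]) + -2·det([[2,0],[-2,2]])
    = 3·(0·0 - 0·2) - 1·(2·0 - 0·-2) + -2·(2·2 - 0·-2)
    = 3·0 - 1·0 + -2·4
    = 0 + 0 + -8 = -8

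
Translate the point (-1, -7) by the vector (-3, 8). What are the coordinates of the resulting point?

Translation by (-3, 8) (homogeneous matrix [[1, 0, -3], [0, 1, 8], [0, 0, 1]]):
x' = -1 + -3 = -4
y' = -7 + 8 = 1
Result: (-4, 1)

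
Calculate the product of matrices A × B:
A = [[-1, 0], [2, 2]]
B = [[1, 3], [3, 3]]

Matrix multiplication:
C[0][0] = -1×1 + 0×3 = -1
C[0][1] = -1×3 + 0×3 = -3
C[1][0] = 2×1 + 2×3 = 8
C[1][1] = 2×3 + 2×3 = 12
Result: [[-1, -3], [8, 12]]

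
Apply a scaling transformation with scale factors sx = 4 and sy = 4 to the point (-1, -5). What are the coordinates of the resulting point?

Scaling matrix:
[[4, 0], [0, 4]]
Result: (-1 × 4, -5 × 4) = (-4, -20)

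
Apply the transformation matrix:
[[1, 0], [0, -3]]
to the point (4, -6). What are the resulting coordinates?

Matrix multiplication:
[[1, 0], [0, -3]] × [4, -6]ᵀ
= [(1)(4) + (0)(-6), (0)(4) + (-3)(-6)]ᵀ
= [4, 18]ᵀ
Result: (4, 18)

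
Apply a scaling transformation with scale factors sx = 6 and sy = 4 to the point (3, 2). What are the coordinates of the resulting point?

Scaling matrix:
[[6, 0], [0, 4]]
Result: (3 × 6, 2 × 4) = (18, 8)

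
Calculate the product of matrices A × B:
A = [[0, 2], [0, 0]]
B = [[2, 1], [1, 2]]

Matrix multiplication:
C[0][0] = 0×2 + 2×1 = 2
C[0][1] = 0×1 + 2×2 = 4
C[1][0] = 0×2 + 0×1 = 0
C[1][1] = 0×1 + 0×2 = 0
Result: [[2, 4], [0, 0]]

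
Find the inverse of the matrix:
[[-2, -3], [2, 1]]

For [[a,b],[c,d]], inverse = (1/det)·[[d,-b],[-c,a]]
det = (-2)(1) - (-3)(2) = -2 - -6 = 4
Inverse = (1/4)·[[1, 3], [-2, -2]]
= [[1/4, 3/4], [-1/2, -1/2]]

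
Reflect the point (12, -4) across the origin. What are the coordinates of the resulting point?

Reflection across origin: (12, -4) → (-12, 4)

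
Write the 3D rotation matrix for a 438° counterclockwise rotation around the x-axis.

Rotation matrix for counterclockwise 438° around x-axis:
cos(438°) = 0.2079, sin(438°) = 0.9781
Result: [[1, 0, 0], [0, 0.2079, -0.9781], [0, 0.9781, 0.2079]]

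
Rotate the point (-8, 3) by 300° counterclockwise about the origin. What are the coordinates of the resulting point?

Rotation matrix for 300°: [[cos 300°, -sin 300°], [sin 300°, cos 300°]] ≈ [[0.500000, 0.866025], [-0.866025, 0.500000]]
[[0.500000, 0.866025], [-0.866025, 0.500000]] × [-8, 3]ᵀ ≈ [-1.4019, 8.4282]ᵀ
Result: (-1.4019, 8.4282)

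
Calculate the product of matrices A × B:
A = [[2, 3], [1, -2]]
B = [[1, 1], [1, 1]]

Matrix multiplication:
C[0][0] = 2×1 + 3×1 = 5
C[0][1] = 2×1 + 3×1 = 5
C[1][0] = 1×1 + -2×1 = -1
C[1][1] = 1×1 + -2×1 = -1
Result: [[5, 5], [-1, -1]]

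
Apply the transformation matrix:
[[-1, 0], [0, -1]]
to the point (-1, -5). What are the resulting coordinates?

Matrix multiplication:
[[-1, 0], [0, -1]] × [-1, -5]ᵀ
= [(-1)(-1) + (0)(-5), (0)(-1) + (-1)(-5)]ᵀ
= [1, 5]ᵀ
Result: (1, 5)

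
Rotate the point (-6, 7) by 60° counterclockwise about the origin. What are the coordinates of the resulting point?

Rotation matrix for 60°: [[cos 60°, -sin 60°], [sin 60°, cos 60°]] ≈ [[0.500000, -0.866025], [0.866025, 0.500000]]
[[0.500000, -0.866025], [0.866025, 0.500000]] × [-6, 7]ᵀ ≈ [-9.0622, -1.6962]ᵀ
Result: (-9.0622, -1.6962)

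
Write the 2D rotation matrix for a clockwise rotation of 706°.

Rotation matrix formula: [[cos θ, -sin θ], [sin θ, cos θ]]
A clockwise rotation by 706° is equivalent to a counterclockwise rotation by -706°.
For θ = -706°:
cos(-706°) = 0.9703
sin(-706°) = 0.2419
Result: [[0.9703, -0.2419], [0.2419, 0.9703]]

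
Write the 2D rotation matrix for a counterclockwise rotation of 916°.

Rotation matrix formula: [[cos θ, -sin θ], [sin θ, cos θ]]
For θ = 916°:
cos(916°) = -0.9613
sin(916°) = -0.2756
Result: [[-0.9613, 0.2756], [-0.2756, -0.9613]]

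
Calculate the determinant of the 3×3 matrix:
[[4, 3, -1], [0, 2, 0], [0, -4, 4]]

Expansion along first row:
det = 4·det([[2,0],[-4,4]]) - 3·det([[0,0],[0,4]]) + -1·det([[0,2],[0,-4]])
    = 4·(2·4 - 0·-4) - 3·(0·4 - 0·0) + -1·(0·-4 - 2·0)
    = 4·8 - 3·0 + -1·0
    = 32 + 0 + 0 = 32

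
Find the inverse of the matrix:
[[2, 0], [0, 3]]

For [[a,b],[c,d]], inverse = (1/det)·[[d,-b],[-c,a]]
det = (2)(3) - (0)(0) = 6 - 0 = 6
Inverse = (1/6)·[[3, 0], [0, 2]]
= [[1/2, 0], [0, 1/3]]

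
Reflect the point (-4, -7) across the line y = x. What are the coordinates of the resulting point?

Reflection across line y = x: (-4, -7) → (-7, -4)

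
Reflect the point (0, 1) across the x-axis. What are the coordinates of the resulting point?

Reflection across x-axis: (0, 1) → (0, -1)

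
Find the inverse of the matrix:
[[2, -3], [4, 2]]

For [[a,b],[c,d]], inverse = (1/det)·[[d,-b],[-c,a]]
det = (2)(2) - (-3)(4) = 4 - -12 = 16
Inverse = (1/16)·[[2, 3], [-4, 2]]
= [[1/8, 3/16], [-1/4, 1/8]]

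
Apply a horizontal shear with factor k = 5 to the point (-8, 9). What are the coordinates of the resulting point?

Shear matrix for horizontal shear with factor k = 5:
[[1, 5], [0, 1]]
Result: (-8, 9) → (37, 9)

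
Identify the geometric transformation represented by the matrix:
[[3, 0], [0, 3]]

This matrix represents: uniform scaling by factor 3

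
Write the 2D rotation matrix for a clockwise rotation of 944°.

Rotation matrix formula: [[cos θ, -sin θ], [sin θ, cos θ]]
A clockwise rotation by 944° is equivalent to a counterclockwise rotation by -944°.
For θ = -944°:
cos(-944°) = -0.7193
sin(-944°) = 0.6947
Result: [[-0.7193, -0.6947], [0.6947, -0.7193]]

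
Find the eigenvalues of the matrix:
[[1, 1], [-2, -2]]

Characteristic equation: det(A - λI) = 0
λ² - (trace)λ + (det) = 0
trace = 1 + -2 = -1, det = (1)(-2) - (1)(-2) = 0
λ² - (-1)λ + (0) = 0
λ = (-1 ± √((-1)² - 4·(0))) / 2 = (-1 ± √1) / 2
Solving: λ = -1, 0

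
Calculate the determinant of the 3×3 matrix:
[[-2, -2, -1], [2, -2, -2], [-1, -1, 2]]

Expansion along first row:
det = -2·det([[-2,-2],[-1,2]]) - -2·det([[2,-2],[-1,2]]) + -1·det([[2,-2],[-1,-1]])
    = -2·(-2·2 - -2·-1) - -2·(2·2 - -2·-1) + -1·(2·-1 - -2·-1)
    = -2·-6 - -2·2 + -1·-4
    = 12 + 4 + 4 = 20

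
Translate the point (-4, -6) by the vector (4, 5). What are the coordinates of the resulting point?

Translation by (4, 5) (homogeneous matrix [[1, 0, 4], [0, 1, 5], [0, 0, 1]]):
x' = -4 + 4 = 0
y' = -6 + 5 = -1
Result: (0, -1)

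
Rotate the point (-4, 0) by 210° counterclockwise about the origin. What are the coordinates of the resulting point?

Rotation matrix for 210°: [[cos 210°, -sin 210°], [sin 210°, cos 210°]] ≈ [[-0.866025, 0.500000], [-0.500000, -0.866025]]
[[-0.866025, 0.500000], [-0.500000, -0.866025]] × [-4, 0]ᵀ ≈ [3.4641, 2]ᵀ
Result: (3.4641, 2)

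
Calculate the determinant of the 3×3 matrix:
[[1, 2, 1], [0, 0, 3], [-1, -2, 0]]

Expansion along first row:
det = 1·det([[0,3],[-2,0]]) - 2·det([[0,3],[-1,0]]) + 1·det([[0,0],[-1,-2]])
    = 1·(0·0 - 3·-2) - 2·(0·0 - 3·-1) + 1·(0·-2 - 0·-1)
    = 1·6 - 2·3 + 1·0
    = 6 + -6 + 0 = 0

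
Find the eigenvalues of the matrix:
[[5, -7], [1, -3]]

Characteristic equation: det(A - λI) = 0
λ² - (trace)λ + (det) = 0
trace = 5 + -3 = 2, det = (5)(-3) - (-7)(1) = -8
λ² - (2)λ + (-8) = 0
λ = (2 ± √((2)² - 4·(-8))) / 2 = (2 ± √36) / 2
Solving: λ = -2, 4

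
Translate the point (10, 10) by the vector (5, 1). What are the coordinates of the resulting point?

Translation by (5, 1) (homogeneous matrix [[1, 0, 5], [0, 1, 1], [0, 0, 1]]):
x' = 10 + 5 = 15
y' = 10 + 1 = 11
Result: (15, 11)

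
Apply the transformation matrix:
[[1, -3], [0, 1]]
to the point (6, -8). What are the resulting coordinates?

Matrix multiplication:
[[1, -3], [0, 1]] × [6, -8]ᵀ
= [(1)(6) + (-3)(-8), (0)(6) + (1)(-8)]ᵀ
= [30, -8]ᵀ
Result: (30, -8)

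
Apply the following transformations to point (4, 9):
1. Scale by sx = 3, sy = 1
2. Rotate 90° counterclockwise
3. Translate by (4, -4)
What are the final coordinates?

Step 1: Scale → (12, 9)
Step 2: Rotate 90° → (-9, 12)
Step 3: Translate → (-5, 8)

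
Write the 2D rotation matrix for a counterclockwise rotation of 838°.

Rotation matrix formula: [[cos θ, -sin θ], [sin θ, cos θ]]
For θ = 838°:
cos(838°) = -0.4695
sin(838°) = 0.8829
Result: [[-0.4695, -0.8829], [0.8829, -0.4695]]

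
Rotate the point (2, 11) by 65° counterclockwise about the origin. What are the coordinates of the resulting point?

Rotation matrix for 65°: [[cos 65°, -sin 65°], [sin 65°, cos 65°]] ≈ [[0.422618, -0.906308], [0.906308, 0.422618]]
[[0.422618, -0.906308], [0.906308, 0.422618]] × [2, 11]ᵀ ≈ [-9.1241, 6.4614]ᵀ
Result: (-9.1241, 6.4614)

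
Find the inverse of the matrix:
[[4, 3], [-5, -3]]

For [[a,b],[c,d]], inverse = (1/det)·[[d,-b],[-c,a]]
det = (4)(-3) - (3)(-5) = -12 - -15 = 3
Inverse = (1/3)·[[-3, -3], [5, 4]]
= [[-1, -1], [5/3, 4/3]]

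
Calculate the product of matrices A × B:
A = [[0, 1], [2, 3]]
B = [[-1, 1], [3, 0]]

Matrix multiplication:
C[0][0] = 0×-1 + 1×3 = 3
C[0][1] = 0×1 + 1×0 = 0
C[1][0] = 2×-1 + 3×3 = 7
C[1][1] = 2×1 + 3×0 = 2
Result: [[3, 0], [7, 2]]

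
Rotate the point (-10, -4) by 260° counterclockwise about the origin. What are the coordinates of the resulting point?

Rotation matrix for 260°: [[cos 260°, -sin 260°], [sin 260°, cos 260°]] ≈ [[-0.173648, 0.984808], [-0.984808, -0.173648]]
[[-0.173648, 0.984808], [-0.984808, -0.173648]] × [-10, -4]ᵀ ≈ [-2.2027, 10.5427]ᵀ
Result: (-2.2027, 10.5427)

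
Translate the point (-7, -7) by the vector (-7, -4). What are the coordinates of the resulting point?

Translation by (-7, -4) (homogeneous matrix [[1, 0, -7], [0, 1, -4], [0, 0, 1]]):
x' = -7 + -7 = -14
y' = -7 + -4 = -11
Result: (-14, -11)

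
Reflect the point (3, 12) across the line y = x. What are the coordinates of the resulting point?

Reflection across line y = x: (3, 12) → (12, 3)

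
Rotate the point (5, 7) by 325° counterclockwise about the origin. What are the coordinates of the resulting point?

Rotation matrix for 325°: [[cos 325°, -sin 325°], [sin 325°, cos 325°]] ≈ [[0.819152, 0.573576], [-0.573576, 0.819152]]
[[0.819152, 0.573576], [-0.573576, 0.819152]] × [5, 7]ᵀ ≈ [8.1108, 2.8662]ᵀ
Result: (8.1108, 2.8662)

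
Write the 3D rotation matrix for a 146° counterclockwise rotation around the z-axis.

Rotation matrix for counterclockwise 146° around z-axis:
cos(146°) = -0.8290, sin(146°) = 0.5592
Result: [[-0.8290, -0.5592, 0], [0.5592, -0.8290, 0], [0, 0, 1]]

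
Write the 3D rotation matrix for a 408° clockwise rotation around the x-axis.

Rotation matrix for clockwise 408° around x-axis:
A clockwise rotation by 408° is a counterclockwise rotation by -408°.
cos(-408°) = 0.6691, sin(-408°) = -0.7431
Result: [[1, 0, 0], [0, 0.6691, 0.7431], [0, -0.7431, 0.6691]]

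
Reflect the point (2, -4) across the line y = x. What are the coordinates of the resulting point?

Reflection across line y = x: (2, -4) → (-4, 2)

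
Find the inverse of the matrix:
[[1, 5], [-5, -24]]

For [[a,b],[c,d]], inverse = (1/det)·[[d,-b],[-c,a]]
det = (1)(-24) - (5)(-5) = -24 - -25 = 1
Inverse = [[-24, -5], [5, 1]]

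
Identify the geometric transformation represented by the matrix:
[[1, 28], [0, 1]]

This matrix represents: horizontal shear with factor 28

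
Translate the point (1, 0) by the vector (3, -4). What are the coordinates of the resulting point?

Translation by (3, -4) (homogeneous matrix [[1, 0, 3], [0, 1, -4], [0, 0, 1]]):
x' = 1 + 3 = 4
y' = 0 + -4 = -4
Result: (4, -4)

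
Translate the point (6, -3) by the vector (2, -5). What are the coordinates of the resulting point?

Translation by (2, -5) (homogeneous matrix [[1, 0, 2], [0, 1, -5], [0, 0, 1]]):
x' = 6 + 2 = 8
y' = -3 + -5 = -8
Result: (8, -8)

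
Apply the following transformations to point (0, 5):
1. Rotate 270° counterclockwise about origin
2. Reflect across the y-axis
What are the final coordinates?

Step 1: Rotate 270° → (5, 0)
Step 2: Reflect across y-axis → (-5, 0)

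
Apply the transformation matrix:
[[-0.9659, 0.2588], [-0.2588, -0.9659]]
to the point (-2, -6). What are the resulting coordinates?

Matrix multiplication:
[[-0.9659, 0.2588], [-0.2588, -0.9659]] × [-2, -6]ᵀ
= [(-0.9659)(-2) + (0.2588)(-6), (-0.2588)(-2) + (-0.9659)(-6)]ᵀ
= [0.3790, 6.3130]ᵀ
Result: (0.3790, 6.3130)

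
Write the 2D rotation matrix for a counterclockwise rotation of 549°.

Rotation matrix formula: [[cos θ, -sin θ], [sin θ, cos θ]]
For θ = 549°:
cos(549°) = -0.9877
sin(549°) = -0.1564
Result: [[-0.9877, 0.1564], [-0.1564, -0.9877]]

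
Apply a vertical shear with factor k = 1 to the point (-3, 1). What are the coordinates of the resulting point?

Shear matrix for vertical shear with factor k = 1:
[[1, 0], [1, 1]]
Result: (-3, 1) → (-3, -2)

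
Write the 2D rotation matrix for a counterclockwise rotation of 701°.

Rotation matrix formula: [[cos θ, -sin θ], [sin θ, cos θ]]
For θ = 701°:
cos(701°) = 0.9455
sin(701°) = -0.3256
Result: [[0.9455, 0.3256], [-0.3256, 0.9455]]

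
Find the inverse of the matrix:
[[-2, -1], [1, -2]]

For [[a,b],[c,d]], inverse = (1/det)·[[d,-b],[-c,a]]
det = (-2)(-2) - (-1)(1) = 4 - -1 = 5
Inverse = (1/5)·[[-2, 1], [-1, -2]]
= [[-2/5, 1/5], [-1/5, -2/5]]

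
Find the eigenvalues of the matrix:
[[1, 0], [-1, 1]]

Characteristic equation: det(A - λI) = 0
λ² - (trace)λ + (det) = 0
trace = 1 + 1 = 2, det = (1)(1) - (0)(-1) = 1
λ² - (2)λ + (1) = 0
λ = (2 ± √((2)² - 4·(1))) / 2 = (2 ± √0) / 2
Solving: λ = 1, 1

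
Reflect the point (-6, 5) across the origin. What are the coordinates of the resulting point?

Reflection across origin: (-6, 5) → (6, -5)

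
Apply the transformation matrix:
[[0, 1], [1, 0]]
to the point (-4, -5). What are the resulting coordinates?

Matrix multiplication:
[[0, 1], [1, 0]] × [-4, -5]ᵀ
= [(0)(-4) + (1)(-5), (1)(-4) + (0)(-5)]ᵀ
= [-5, -4]ᵀ
Result: (-5, -4)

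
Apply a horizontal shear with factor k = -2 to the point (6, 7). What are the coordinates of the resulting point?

Shear matrix for horizontal shear with factor k = -2:
[[1, -2], [0, 1]]
Result: (6, 7) → (-8, 7)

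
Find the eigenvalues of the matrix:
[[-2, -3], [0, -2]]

Characteristic equation: det(A - λI) = 0
λ² - (trace)λ + (det) = 0
trace = -2 + -2 = -4, det = (-2)(-2) - (-3)(0) = 4
λ² - (-4)λ + (4) = 0
λ = (-4 ± √((-4)² - 4·(4))) / 2 = (-4 ± √0) / 2
Solving: λ = -2, -2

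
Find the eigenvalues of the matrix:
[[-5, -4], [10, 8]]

Characteristic equation: det(A - λI) = 0
λ² - (trace)λ + (det) = 0
trace = -5 + 8 = 3, det = (-5)(8) - (-4)(10) = 0
λ² - (3)λ + (0) = 0
λ = (3 ± √((3)² - 4·(0))) / 2 = (3 ± √9) / 2
Solving: λ = 0, 3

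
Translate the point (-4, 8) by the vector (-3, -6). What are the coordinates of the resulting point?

Translation by (-3, -6) (homogeneous matrix [[1, 0, -3], [0, 1, -6], [0, 0, 1]]):
x' = -4 + -3 = -7
y' = 8 + -6 = 2
Result: (-7, 2)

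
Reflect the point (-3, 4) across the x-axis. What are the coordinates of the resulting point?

Reflection across x-axis: (-3, 4) → (-3, -4)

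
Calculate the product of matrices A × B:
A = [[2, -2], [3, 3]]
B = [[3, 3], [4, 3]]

Matrix multiplication:
C[0][0] = 2×3 + -2×4 = -2
C[0][1] = 2×3 + -2×3 = 0
C[1][0] = 3×3 + 3×4 = 21
C[1][1] = 3×3 + 3×3 = 18
Result: [[-2, 0], [21, 18]]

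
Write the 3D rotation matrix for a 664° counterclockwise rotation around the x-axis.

Rotation matrix for counterclockwise 664° around x-axis:
cos(664°) = 0.5592, sin(664°) = -0.8290
Result: [[1, 0, 0], [0, 0.5592, 0.8290], [0, -0.8290, 0.5592]]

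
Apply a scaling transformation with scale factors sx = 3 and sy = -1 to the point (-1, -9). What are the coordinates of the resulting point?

Scaling matrix:
[[3, 0], [0, -1]]
Result: (-1 × 3, -9 × -1) = (-3, 9)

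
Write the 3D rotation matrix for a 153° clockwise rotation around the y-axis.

Rotation matrix for clockwise 153° around y-axis:
A clockwise rotation by 153° is a counterclockwise rotation by -153°.
cos(-153°) = -0.8910, sin(-153°) = -0.4540
Result: [[-0.8910, 0, -0.4540], [0, 1, 0], [0.4540, 0, -0.8910]]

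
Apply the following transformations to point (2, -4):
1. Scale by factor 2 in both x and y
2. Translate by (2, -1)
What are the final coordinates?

Step 1: Scale (2, -4) by 2 → (4, -8)
Step 2: Translate by (2, -1) → (6, -9)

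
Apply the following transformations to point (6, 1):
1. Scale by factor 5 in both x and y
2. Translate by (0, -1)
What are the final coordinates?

Step 1: Scale (6, 1) by 5 → (30, 5)
Step 2: Translate by (0, -1) → (30, 4)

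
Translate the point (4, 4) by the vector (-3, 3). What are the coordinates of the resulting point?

Translation by (-3, 3) (homogeneous matrix [[1, 0, -3], [0, 1, 3], [0, 0, 1]]):
x' = 4 + -3 = 1
y' = 4 + 3 = 7
Result: (1, 7)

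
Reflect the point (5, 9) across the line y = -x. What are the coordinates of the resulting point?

Reflection across line y = -x: (5, 9) → (-9, -5)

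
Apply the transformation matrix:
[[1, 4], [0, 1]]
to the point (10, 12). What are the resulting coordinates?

Matrix multiplication:
[[1, 4], [0, 1]] × [10, 12]ᵀ
= [(1)(10) + (4)(12), (0)(10) + (1)(12)]ᵀ
= [58, 12]ᵀ
Result: (58, 12)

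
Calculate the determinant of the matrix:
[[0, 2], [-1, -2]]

For a 2×2 matrix [[a, b], [c, d]], det = ad - bc
det = (0)(-2) - (2)(-1) = 0 - -2 = 2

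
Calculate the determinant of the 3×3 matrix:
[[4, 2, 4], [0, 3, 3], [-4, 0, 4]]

Expansion along first row:
det = 4·det([[3,3],[0,4]]) - 2·det([[0,3],[-4,4]]) + 4·det([[0,3],[-4,0]])
    = 4·(3·4 - 3·0) - 2·(0·4 - 3·-4) + 4·(0·0 - 3·-4)
    = 4·12 - 2·12 + 4·12
    = 48 + -24 + 48 = 72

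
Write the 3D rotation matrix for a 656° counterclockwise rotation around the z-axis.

Rotation matrix for counterclockwise 656° around z-axis:
cos(656°) = 0.4384, sin(656°) = -0.8988
Result: [[0.4384, 0.8988, 0], [-0.8988, 0.4384, 0], [0, 0, 1]]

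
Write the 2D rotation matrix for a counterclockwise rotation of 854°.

Rotation matrix formula: [[cos θ, -sin θ], [sin θ, cos θ]]
For θ = 854°:
cos(854°) = -0.6947
sin(854°) = 0.7193
Result: [[-0.6947, -0.7193], [0.7193, -0.6947]]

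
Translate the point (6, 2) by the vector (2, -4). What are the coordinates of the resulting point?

Translation by (2, -4) (homogeneous matrix [[1, 0, 2], [0, 1, -4], [0, 0, 1]]):
x' = 6 + 2 = 8
y' = 2 + -4 = -2
Result: (8, -2)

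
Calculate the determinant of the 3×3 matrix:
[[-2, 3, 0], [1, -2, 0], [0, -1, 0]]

Expansion along first row:
det = -2·det([[-2,0],[-1,0]]) - 3·det([[1,0],[0,0]]) + 0·det([[1,-2],[0,-1]])
    = -2·(-2·0 - 0·-1) - 3·(1·0 - 0·0) + 0·(1·-1 - -2·0)
    = -2·0 - 3·0 + 0·-1
    = 0 + 0 + 0 = 0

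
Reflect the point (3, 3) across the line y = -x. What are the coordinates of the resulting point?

Reflection across line y = -x: (3, 3) → (-3, -3)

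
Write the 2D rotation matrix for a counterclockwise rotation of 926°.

Rotation matrix formula: [[cos θ, -sin θ], [sin θ, cos θ]]
For θ = 926°:
cos(926°) = -0.8988
sin(926°) = -0.4384
Result: [[-0.8988, 0.4384], [-0.4384, -0.8988]]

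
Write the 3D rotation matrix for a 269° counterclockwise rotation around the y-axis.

Rotation matrix for counterclockwise 269° around y-axis:
cos(269°) = -0.0175, sin(269°) = -0.9998
Result: [[-0.0175, 0, -0.9998], [0, 1, 0], [0.9998, 0, -0.0175]]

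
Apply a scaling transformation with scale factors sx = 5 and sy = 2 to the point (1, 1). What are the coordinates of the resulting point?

Scaling matrix:
[[5, 0], [0, 2]]
Result: (1 × 5, 1 × 2) = (5, 2)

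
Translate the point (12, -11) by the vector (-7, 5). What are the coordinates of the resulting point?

Translation by (-7, 5) (homogeneous matrix [[1, 0, -7], [0, 1, 5], [0, 0, 1]]):
x' = 12 + -7 = 5
y' = -11 + 5 = -6
Result: (5, -6)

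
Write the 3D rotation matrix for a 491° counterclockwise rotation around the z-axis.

Rotation matrix for counterclockwise 491° around z-axis:
cos(491°) = -0.6561, sin(491°) = 0.7547
Result: [[-0.6561, -0.7547, 0], [0.7547, -0.6561, 0], [0, 0, 1]]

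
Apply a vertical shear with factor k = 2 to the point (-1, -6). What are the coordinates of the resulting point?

Shear matrix for vertical shear with factor k = 2:
[[1, 0], [2, 1]]
Result: (-1, -6) → (-1, -8)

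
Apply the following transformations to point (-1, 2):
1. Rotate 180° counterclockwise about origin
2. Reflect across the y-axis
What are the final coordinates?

Step 1: Rotate 180° → (1, -2)
Step 2: Reflect across y-axis → (-1, -2)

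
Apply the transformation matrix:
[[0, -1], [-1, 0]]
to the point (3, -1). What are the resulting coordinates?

Matrix multiplication:
[[0, -1], [-1, 0]] × [3, -1]ᵀ
= [(0)(3) + (-1)(-1), (-1)(3) + (0)(-1)]ᵀ
= [1, -3]ᵀ
Result: (1, -3)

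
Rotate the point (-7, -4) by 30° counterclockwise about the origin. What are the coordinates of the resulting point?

Rotation matrix for 30°: [[cos 30°, -sin 30°], [sin 30°, cos 30°]] ≈ [[0.866025, -0.500000], [0.500000, 0.866025]]
[[0.866025, -0.500000], [0.500000, 0.866025]] × [-7, -4]ᵀ ≈ [-4.0622, -6.9641]ᵀ
Result: (-4.0622, -6.9641)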